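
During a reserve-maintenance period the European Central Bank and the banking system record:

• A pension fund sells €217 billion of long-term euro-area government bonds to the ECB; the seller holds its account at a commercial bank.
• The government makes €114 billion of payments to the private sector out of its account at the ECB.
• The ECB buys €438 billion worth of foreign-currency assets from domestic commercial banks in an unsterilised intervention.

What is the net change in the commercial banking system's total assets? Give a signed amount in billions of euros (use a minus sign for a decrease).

Asset purchase (from non-banks) €217 billion: bank balance sheets expand → +€217B.
Government spending €114 billion: bank balance sheets expand → +€114B.
FX purchase €438 billion: just an asset swap on bank balance sheets → 0.
Net: 217 + 114 + 0 = +€331 billion.

+€331 billion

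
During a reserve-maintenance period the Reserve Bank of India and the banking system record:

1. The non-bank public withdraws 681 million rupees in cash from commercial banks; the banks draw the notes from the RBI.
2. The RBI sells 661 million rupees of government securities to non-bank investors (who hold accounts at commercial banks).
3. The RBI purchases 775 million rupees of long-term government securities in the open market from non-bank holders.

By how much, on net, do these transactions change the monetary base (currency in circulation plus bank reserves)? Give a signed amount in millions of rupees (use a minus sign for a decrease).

+114 million

Currency withdrawal 681 million rupees: just a shift between currency and reserves — both are base money → 0.
Asset sale (to non-banks) 661 million rupees: RBI balance sheet contracts → −661M.
Asset purchase (from non-banks) 775 million rupees: RBI balance sheet expands → +775M.
Net: 0 − 661 + 775 = +114 million.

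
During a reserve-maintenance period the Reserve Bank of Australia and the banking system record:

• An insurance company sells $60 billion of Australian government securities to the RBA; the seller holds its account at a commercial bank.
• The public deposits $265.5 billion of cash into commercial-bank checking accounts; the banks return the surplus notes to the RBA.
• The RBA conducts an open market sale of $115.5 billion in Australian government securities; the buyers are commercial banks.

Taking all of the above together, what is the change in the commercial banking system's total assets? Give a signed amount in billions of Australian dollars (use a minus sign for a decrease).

RBA balance sheet:
  Assets:      Securities −$55.5B
  Liabilities: Bank reserves +$210B, Currency in circulation −$265.5B
Commercial banking system:
  Assets:      Reserves at CB +$210B, Securities +$115.5B
  Liabilities: Checkable deposits +$325.5B
Change in total bank assets = +$325.5 billion.

+$325.5 billion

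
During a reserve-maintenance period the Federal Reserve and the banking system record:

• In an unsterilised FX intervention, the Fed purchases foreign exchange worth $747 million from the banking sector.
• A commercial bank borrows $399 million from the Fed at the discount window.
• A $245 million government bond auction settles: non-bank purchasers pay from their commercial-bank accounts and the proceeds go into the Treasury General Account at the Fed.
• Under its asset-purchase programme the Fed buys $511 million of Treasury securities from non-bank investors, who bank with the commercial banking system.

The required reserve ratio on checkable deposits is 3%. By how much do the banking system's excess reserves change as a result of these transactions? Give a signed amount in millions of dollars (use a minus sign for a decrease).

FX purchase $747 million: reserves +$747M, deposits 0.
Discount-window loan $399 million: reserves +$399M, deposits 0.
Government account inflow $245 million: reserves −$245M, deposits −$245M.
Asset purchase (from non-banks) $511 million: reserves +$511M, deposits +$511M.
Totals: Δreserves = +$1412M, Δdeposits = +$266M.
Δrequired reserves = 3% × +$266M = +$7.98M.
Δexcess reserves = Δreserves − Δrequired = +$1412M − (+$7.98M) = +$1404.02 million.

+$1404.02 million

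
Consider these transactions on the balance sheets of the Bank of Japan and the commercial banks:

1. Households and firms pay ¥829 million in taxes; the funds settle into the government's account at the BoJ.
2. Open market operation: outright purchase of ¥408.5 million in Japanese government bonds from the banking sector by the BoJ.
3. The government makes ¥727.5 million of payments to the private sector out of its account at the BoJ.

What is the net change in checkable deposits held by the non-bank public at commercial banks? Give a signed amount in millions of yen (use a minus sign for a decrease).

-¥101.5 million

Government account inflow ¥829 million: non-bank counterparties' bank balances fall → −¥829M.
OMO purchase (from banks) ¥408.5 million: the counterparty is a bank, so public deposits are unchanged → 0.
Government spending ¥727.5 million: non-bank counterparties' bank balances rise → +¥727.5M.
Net: −829 + 0 + 727.5 = -¥101.5 million.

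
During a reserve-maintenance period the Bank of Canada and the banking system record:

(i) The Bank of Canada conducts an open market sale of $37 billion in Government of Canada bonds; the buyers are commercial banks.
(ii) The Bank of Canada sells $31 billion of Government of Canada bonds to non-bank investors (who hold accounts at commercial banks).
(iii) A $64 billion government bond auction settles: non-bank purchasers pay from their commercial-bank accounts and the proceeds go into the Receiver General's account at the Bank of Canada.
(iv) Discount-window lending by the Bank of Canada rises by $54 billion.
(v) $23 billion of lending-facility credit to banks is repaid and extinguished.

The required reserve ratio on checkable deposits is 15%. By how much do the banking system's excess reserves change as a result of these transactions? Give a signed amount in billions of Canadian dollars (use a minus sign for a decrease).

OMO sale (to banks) $37 billion: reserves −$37B, deposits 0.
Asset sale (to non-banks) $31 billion: reserves −$31B, deposits −$31B.
Government account inflow $64 billion: reserves −$64B, deposits −$64B.
Discount-window loan $54 billion: reserves +$54B, deposits 0.
Discount-window repayment $23 billion: reserves −$23B, deposits 0.
Totals: Δreserves = −$101B, Δdeposits = −$95B.
Δrequired reserves = 15% × −$95B = −$14.25B.
Δexcess reserves = Δreserves − Δrequired = −$101B − (−$14.25B) = -$86.75 billion.

-$86.75 billion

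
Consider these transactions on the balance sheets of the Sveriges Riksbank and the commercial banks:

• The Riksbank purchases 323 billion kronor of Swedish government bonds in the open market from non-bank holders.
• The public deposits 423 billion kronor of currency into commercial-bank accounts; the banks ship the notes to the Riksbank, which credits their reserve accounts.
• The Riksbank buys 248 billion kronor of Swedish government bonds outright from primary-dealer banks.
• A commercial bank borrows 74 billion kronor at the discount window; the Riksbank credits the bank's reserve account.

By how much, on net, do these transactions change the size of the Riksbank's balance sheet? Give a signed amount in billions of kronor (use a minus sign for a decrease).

Asset purchase (from non-banks) 323 billion kronor: a Riksbank asset is acquired → +323B.
Currency deposit 423 billion kronor: only the composition of liabilities changes → 0.
OMO purchase (from banks) 248 billion kronor: a Riksbank asset is acquired → +248B.
Discount-window loan 74 billion kronor: a Riksbank asset is acquired → +74B.
Net: 323 + 0 + 248 + 74 = +645 billion.

+645 billion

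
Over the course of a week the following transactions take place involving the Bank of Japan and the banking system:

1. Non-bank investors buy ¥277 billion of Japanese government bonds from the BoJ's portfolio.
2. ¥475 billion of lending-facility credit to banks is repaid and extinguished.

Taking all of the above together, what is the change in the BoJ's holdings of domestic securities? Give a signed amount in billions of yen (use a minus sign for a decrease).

Asset sale (to non-banks) ¥277 billion: securities removed from the BoJ's portfolio → −¥277B.
Discount-window repayment ¥475 billion: the BoJ's securities portfolio is untouched → 0.
Net: −277 + 0 = -¥277 billion.

-¥277 billion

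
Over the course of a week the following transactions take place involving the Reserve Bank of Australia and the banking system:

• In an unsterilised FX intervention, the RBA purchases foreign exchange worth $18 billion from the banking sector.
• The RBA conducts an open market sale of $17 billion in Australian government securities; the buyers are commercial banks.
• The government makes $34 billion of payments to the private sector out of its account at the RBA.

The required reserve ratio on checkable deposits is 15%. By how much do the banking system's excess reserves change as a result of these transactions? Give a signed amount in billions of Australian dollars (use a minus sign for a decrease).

+$29.9 billion

FX purchase $18 billion: reserves +$18B, deposits 0.
OMO sale (to banks) $17 billion: reserves −$17B, deposits 0.
Government spending $34 billion: reserves +$34B, deposits +$34B.
Totals: Δreserves = +$35B, Δdeposits = +$34B.
Δrequired reserves = 15% × +$34B = +$5.1B.
Δexcess reserves = Δreserves − Δrequired = +$35B − (+$5.1B) = +$29.9 billion.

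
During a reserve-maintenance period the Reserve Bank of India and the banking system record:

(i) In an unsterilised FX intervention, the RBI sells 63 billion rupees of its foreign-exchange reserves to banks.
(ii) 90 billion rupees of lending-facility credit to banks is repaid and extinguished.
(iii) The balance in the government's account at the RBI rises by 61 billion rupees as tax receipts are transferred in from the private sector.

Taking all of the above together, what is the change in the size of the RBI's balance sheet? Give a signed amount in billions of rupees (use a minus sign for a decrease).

FX sale 63 billion rupees: an RBI asset is shed → −63B.
Discount-window repayment 90 billion rupees: an RBI asset is shed → −90B.
Government account inflow 61 billion rupees: only the composition of liabilities changes → 0.
Net: −63 − 90 + 0 = -153 billion.

-153 billion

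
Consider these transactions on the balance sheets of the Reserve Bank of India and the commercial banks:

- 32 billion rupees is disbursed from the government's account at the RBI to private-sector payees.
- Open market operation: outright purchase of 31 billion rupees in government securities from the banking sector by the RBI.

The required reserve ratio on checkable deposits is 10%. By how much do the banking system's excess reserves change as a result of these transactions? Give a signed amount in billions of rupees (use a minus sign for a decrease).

Government spending 32 billion rupees: reserves +32B, deposits +32B.
OMO purchase (from banks) 31 billion rupees: reserves +31B, deposits 0.
Totals: Δreserves = +63B, Δdeposits = +32B.
Δrequired reserves = 10% × +32B = +3.2B.
Δexcess reserves = Δreserves − Δrequired = +63B − (+3.2B) = +59.8 billion.

+59.8 billion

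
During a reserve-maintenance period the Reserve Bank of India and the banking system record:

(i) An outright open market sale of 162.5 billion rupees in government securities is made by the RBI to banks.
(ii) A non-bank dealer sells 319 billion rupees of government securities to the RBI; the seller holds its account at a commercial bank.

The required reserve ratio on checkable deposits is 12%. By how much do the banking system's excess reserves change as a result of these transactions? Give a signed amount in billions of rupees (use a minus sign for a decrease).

+118.22 billion

OMO sale (to banks) 162.5 billion rupees: reserves −162.5B, deposits 0.
Asset purchase (from non-banks) 319 billion rupees: reserves +319B, deposits +319B.
Totals: Δreserves = +156.5B, Δdeposits = +319B.
Δrequired reserves = 12% × +319B = +38.28B.
Δexcess reserves = Δreserves − Δrequired = +156.5B − (+38.28B) = +118.22 billion.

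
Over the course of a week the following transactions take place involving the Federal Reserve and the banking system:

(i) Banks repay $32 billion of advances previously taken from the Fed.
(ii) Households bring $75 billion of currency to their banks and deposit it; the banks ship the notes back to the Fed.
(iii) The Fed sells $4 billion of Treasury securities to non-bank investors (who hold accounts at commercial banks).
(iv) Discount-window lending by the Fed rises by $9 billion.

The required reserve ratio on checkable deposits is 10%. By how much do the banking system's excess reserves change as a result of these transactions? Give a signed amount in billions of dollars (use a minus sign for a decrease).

+$40.9 billion

Discount-window repayment $32 billion: reserves −$32B, deposits 0.
Currency deposit $75 billion: reserves +$75B, deposits +$75B.
Asset sale (to non-banks) $4 billion: reserves −$4B, deposits −$4B.
Discount-window loan $9 billion: reserves +$9B, deposits 0.
Totals: Δreserves = +$48B, Δdeposits = +$71B.
Δrequired reserves = 10% × +$71B = +$7.1B.
Δexcess reserves = Δreserves − Δrequired = +$48B − (+$7.1B) = +$40.9 billion.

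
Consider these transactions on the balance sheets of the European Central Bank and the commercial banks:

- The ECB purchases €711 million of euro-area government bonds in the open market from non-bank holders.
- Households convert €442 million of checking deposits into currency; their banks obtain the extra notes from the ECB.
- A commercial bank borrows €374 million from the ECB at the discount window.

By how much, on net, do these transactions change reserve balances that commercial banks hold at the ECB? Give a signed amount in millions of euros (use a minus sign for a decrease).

Asset purchase (from non-banks) €711 million: the ECB pays by crediting reserve accounts → +€711M.
Currency withdrawal €442 million: banks swap reserves for currency → −€442M.
Discount-window loan €374 million: the loan is credited to the bank's reserve account → +€374M.
Net: 711 − 442 + 374 = +€643 million.

+€643 million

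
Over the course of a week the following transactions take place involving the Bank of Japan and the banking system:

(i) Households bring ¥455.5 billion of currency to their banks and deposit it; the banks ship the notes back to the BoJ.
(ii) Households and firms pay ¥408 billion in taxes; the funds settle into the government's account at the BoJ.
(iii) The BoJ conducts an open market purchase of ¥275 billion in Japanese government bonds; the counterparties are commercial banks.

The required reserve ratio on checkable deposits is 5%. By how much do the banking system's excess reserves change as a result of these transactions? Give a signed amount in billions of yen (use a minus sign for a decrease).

+¥320.125 billion

Currency deposit ¥455.5 billion: reserves +¥455.5B, deposits +¥455.5B.
Government account inflow ¥408 billion: reserves −¥408B, deposits −¥408B.
OMO purchase (from banks) ¥275 billion: reserves +¥275B, deposits 0.
Totals: Δreserves = +¥322.5B, Δdeposits = +¥47.5B.
Δrequired reserves = 5% × +¥47.5B = +¥2.375B.
Δexcess reserves = Δreserves − Δrequired = +¥322.5B − (+¥2.375B) = +¥320.125 billion.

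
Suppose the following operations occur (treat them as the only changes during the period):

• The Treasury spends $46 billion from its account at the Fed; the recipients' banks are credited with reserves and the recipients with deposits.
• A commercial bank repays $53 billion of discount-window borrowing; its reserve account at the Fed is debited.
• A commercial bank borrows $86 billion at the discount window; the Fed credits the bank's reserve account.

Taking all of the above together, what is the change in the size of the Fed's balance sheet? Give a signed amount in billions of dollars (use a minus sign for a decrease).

Government spending $46 billion: only the composition of liabilities changes → 0.
Discount-window repayment $53 billion: a Fed asset is shed → −$53B.
Discount-window loan $86 billion: a Fed asset is acquired → +$86B.
Net: 0 − 53 + 86 = +$33 billion.

+$33 billion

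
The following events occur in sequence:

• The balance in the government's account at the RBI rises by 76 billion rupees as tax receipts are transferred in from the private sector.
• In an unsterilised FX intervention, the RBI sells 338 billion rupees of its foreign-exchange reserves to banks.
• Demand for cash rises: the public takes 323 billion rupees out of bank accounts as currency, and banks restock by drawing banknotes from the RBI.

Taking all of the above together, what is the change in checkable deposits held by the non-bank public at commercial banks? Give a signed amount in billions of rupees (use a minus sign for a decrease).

-399 billion

Government account inflow 76 billion rupees: non-bank counterparties' bank balances fall → −76B.
FX sale 338 billion rupees: the counterparty is a bank, so public deposits are unchanged → 0.
Currency withdrawal 323 billion rupees: non-bank counterparties' bank balances fall → −323B.
Net: −76 + 0 − 323 = -399 billion.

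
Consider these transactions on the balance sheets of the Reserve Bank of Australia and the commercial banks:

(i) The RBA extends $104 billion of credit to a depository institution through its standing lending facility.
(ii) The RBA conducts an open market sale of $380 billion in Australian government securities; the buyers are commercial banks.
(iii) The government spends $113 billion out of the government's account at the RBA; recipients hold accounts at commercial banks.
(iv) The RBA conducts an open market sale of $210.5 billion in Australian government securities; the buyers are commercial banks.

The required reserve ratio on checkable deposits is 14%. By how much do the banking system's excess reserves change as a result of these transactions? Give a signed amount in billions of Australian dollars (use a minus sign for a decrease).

-$389.32 billion

Discount-window loan $104 billion: reserves +$104B, deposits 0.
OMO sale (to banks) $380 billion: reserves −$380B, deposits 0.
Government spending $113 billion: reserves +$113B, deposits +$113B.
OMO sale (to banks) $210.5 billion: reserves −$210.5B, deposits 0.
Totals: Δreserves = −$373.5B, Δdeposits = +$113B.
Δrequired reserves = 14% × +$113B = +$15.82B.
Δexcess reserves = Δreserves − Δrequired = −$373.5B − (+$15.82B) = -$389.32 billion.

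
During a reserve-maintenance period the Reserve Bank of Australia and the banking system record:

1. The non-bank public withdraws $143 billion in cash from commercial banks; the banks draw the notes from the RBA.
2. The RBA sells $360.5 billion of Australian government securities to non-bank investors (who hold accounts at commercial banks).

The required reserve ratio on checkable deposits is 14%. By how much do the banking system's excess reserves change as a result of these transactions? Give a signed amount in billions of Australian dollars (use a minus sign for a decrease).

Currency withdrawal $143 billion: reserves −$143B, deposits −$143B.
Asset sale (to non-banks) $360.5 billion: reserves −$360.5B, deposits −$360.5B.
Totals: Δreserves = −$503.5B, Δdeposits = −$503.5B.
Δrequired reserves = 14% × −$503.5B = −$70.49B.
Δexcess reserves = Δreserves − Δrequired = −$503.5B − (−$70.49B) = -$433.01 billion.

-$433.01 billion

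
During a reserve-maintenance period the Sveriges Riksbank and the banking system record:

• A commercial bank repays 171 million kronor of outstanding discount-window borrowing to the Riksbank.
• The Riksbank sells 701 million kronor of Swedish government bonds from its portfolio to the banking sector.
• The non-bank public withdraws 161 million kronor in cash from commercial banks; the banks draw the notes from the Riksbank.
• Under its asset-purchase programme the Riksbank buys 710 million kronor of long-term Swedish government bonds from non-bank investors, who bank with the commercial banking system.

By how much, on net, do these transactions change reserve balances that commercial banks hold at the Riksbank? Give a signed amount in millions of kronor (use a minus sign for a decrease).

-323 million

Riksbank balance sheet:
  Assets:      Securities +9M, Loans to banks −171M
  Liabilities: Bank reserves −323M, Currency in circulation +161M
So the change in reserve balances that commercial banks hold at the Riksbank is -323 million.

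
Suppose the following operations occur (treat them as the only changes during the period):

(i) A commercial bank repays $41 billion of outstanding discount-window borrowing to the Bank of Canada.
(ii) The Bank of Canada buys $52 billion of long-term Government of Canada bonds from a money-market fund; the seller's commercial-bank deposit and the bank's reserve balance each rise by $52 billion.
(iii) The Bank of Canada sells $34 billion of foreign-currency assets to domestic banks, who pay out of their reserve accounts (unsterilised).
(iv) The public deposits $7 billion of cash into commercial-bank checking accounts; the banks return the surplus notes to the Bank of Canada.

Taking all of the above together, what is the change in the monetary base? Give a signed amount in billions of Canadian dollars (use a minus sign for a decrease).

-$23 billion

Discount-window repayment $41 billion: Bank of Canada balance sheet contracts → −$41B.
Asset purchase (from non-banks) $52 billion: Bank of Canada balance sheet expands → +$52B.
FX sale $34 billion: Bank of Canada balance sheet contracts → −$34B.
Currency deposit $7 billion: just a shift between currency and reserves — both are base money → 0.
Net: −41 + 52 − 34 + 0 = -$23 billion.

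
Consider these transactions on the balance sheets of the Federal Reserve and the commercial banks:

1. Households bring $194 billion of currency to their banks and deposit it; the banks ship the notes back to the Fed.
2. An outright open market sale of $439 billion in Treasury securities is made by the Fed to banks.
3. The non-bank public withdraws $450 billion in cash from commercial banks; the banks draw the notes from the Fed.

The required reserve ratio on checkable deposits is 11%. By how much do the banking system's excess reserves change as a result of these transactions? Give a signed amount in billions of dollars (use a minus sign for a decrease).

Currency deposit $194 billion: reserves +$194B, deposits +$194B.
OMO sale (to banks) $439 billion: reserves −$439B, deposits 0.
Currency withdrawal $450 billion: reserves −$450B, deposits −$450B.
Totals: Δreserves = −$695B, Δdeposits = −$256B.
Δrequired reserves = 11% × −$256B = −$28.16B.
Δexcess reserves = Δreserves − Δrequired = −$695B − (−$28.16B) = -$666.84 billion.

-$666.84 billion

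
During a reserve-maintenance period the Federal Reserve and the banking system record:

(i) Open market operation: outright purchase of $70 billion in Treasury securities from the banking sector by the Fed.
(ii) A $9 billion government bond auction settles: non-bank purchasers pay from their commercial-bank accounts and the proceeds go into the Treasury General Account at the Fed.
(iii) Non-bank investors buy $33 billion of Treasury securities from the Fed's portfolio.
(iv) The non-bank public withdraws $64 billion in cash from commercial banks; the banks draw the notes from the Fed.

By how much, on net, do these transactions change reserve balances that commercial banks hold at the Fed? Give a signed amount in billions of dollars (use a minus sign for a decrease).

Fed balance sheet:
  Assets:      Securities +$37B
  Liabilities: Bank reserves −$36B, Currency in circulation +$64B, Government deposits +$9B
So the change in reserve balances that commercial banks hold at the Fed is -$36 billion.

-$36 billion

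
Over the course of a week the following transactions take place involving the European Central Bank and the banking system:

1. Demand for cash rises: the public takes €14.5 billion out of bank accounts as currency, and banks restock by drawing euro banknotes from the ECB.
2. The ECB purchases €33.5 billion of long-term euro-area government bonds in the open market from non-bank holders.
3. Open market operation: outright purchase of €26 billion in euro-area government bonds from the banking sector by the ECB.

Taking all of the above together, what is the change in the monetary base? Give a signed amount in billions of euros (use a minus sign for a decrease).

+€59.5 billion

Currency withdrawal €14.5 billion: just a shift between currency and reserves — both are base money → 0.
Asset purchase (from non-banks) €33.5 billion: ECB balance sheet expands → +€33.5B.
OMO purchase (from banks) €26 billion: ECB balance sheet expands → +€26B.
Net: 0 + 33.5 + 26 = +€59.5 billion.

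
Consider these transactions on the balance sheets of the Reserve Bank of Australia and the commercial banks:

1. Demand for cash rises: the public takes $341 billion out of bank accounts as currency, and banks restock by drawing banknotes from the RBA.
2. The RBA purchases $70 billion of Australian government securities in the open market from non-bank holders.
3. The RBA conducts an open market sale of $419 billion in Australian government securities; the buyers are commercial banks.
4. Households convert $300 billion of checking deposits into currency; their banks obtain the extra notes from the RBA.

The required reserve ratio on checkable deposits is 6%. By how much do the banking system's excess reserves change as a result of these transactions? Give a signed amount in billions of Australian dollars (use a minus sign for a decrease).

Currency withdrawal $341 billion: reserves −$341B, deposits −$341B.
Asset purchase (from non-banks) $70 billion: reserves +$70B, deposits +$70B.
OMO sale (to banks) $419 billion: reserves −$419B, deposits 0.
Currency withdrawal $300 billion: reserves −$300B, deposits −$300B.
Totals: Δreserves = −$990B, Δdeposits = −$571B.
Δrequired reserves = 6% × −$571B = −$34.26B.
Δexcess reserves = Δreserves − Δrequired = −$990B − (−$34.26B) = -$955.74 billion.

-$955.74 billion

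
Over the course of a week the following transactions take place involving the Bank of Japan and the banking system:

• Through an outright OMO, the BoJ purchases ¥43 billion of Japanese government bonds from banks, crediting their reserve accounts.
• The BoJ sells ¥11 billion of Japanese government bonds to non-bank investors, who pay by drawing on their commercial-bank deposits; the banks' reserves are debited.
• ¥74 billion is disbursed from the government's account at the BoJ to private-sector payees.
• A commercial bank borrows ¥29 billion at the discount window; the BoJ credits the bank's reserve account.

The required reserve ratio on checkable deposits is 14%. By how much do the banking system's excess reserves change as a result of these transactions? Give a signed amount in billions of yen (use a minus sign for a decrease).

+¥126.18 billion

OMO purchase (from banks) ¥43 billion: reserves +¥43B, deposits 0.
Asset sale (to non-banks) ¥11 billion: reserves −¥11B, deposits −¥11B.
Government spending ¥74 billion: reserves +¥74B, deposits +¥74B.
Discount-window loan ¥29 billion: reserves +¥29B, deposits 0.
Totals: Δreserves = +¥135B, Δdeposits = +¥63B.
Δrequired reserves = 14% × +¥63B = +¥8.82B.
Δexcess reserves = Δreserves − Δrequired = +¥135B − (+¥8.82B) = +¥126.18 billion.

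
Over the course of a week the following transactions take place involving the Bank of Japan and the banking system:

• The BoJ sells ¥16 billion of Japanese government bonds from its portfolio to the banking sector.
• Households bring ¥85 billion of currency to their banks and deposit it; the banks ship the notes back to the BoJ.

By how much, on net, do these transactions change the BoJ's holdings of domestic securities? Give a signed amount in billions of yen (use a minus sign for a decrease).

BoJ balance sheet:
  Assets:      Securities −¥16B
  Liabilities: Bank reserves +¥69B, Currency in circulation −¥85B
Commercial banking system:
  Assets:      Reserves at CB +¥69B, Securities +¥16B
  Liabilities: Checkable deposits +¥85B
So the change in the BoJ's holdings of domestic securities is -¥16 billion.

-¥16 billion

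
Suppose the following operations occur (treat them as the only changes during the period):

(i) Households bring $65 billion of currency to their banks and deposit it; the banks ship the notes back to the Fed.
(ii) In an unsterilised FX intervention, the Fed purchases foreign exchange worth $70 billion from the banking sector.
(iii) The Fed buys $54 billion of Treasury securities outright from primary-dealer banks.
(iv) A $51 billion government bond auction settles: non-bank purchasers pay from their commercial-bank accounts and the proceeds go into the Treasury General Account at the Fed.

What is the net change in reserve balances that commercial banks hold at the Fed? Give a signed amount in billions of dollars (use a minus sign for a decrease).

+$138 billion

Currency deposit $65 billion: returned notes are swapped for reserve credit → +$65B.
FX purchase $70 billion: the Fed pays by crediting reserve accounts → +$70B.
OMO purchase (from banks) $54 billion: the Fed pays by crediting reserve accounts → +$54B.
Government account inflow $51 billion: funds move from bank reserves into the government account → −$51B.
Net: 65 + 70 + 54 − 51 = +$138 billion.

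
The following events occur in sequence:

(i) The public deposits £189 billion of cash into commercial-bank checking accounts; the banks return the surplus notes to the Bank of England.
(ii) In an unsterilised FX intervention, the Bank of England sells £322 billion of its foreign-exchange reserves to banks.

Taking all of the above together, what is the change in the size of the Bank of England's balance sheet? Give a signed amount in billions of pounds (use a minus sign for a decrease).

Currency deposit £189 billion: only the composition of liabilities changes → 0.
FX sale £322 billion: a Bank of England asset is shed → −£322B.
Net: 0 − 322 = -£322 billion.

-£322 billion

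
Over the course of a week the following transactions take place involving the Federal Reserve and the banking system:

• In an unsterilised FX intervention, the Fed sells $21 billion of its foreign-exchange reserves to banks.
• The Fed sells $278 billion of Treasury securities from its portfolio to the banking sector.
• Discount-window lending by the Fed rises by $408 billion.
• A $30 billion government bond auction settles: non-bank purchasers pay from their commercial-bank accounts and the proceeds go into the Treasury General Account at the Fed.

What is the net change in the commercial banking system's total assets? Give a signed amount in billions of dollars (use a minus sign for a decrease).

Fed balance sheet:
  Assets:      Securities −$278B, Loans to banks +$408B, Foreign assets −$21B
  Liabilities: Bank reserves +$79B, Government deposits +$30B
Commercial banking system:
  Assets:      Reserves at CB +$79B, Securities +$278B, Foreign assets +$21B
  Liabilities: Checkable deposits −$30B, Borrowings from CB +$408B
Change in total bank assets = +$378 billion.

+$378 billion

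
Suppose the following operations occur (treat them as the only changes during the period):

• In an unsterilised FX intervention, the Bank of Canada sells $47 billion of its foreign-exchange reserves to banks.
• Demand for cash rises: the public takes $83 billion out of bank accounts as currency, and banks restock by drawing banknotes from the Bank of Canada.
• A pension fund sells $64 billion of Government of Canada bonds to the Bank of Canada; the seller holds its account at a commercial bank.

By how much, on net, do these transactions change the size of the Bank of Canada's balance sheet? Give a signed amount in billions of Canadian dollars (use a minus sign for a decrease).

+$17 billion

Bank of Canada balance sheet:
  Assets:      Securities +$64B, Foreign assets −$47B
  Liabilities: Bank reserves −$66B, Currency in circulation +$83B
Commercial banking system:
  Assets:      Reserves at CB −$66B, Foreign assets +$47B
  Liabilities: Checkable deposits −$19B
Change in total Bank of Canada assets = +$17 billion.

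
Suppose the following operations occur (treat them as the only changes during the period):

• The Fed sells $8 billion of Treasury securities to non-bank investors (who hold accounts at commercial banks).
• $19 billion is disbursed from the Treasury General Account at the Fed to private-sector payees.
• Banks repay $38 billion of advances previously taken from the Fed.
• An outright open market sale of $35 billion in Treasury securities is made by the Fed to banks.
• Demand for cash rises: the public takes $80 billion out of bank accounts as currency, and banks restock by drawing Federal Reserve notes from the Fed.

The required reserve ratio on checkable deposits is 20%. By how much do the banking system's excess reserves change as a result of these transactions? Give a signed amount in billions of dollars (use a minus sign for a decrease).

-$128.2 billion

Asset sale (to non-banks) $8 billion: reserves −$8B, deposits −$8B.
Government spending $19 billion: reserves +$19B, deposits +$19B.
Discount-window repayment $38 billion: reserves −$38B, deposits 0.
OMO sale (to banks) $35 billion: reserves −$35B, deposits 0.
Currency withdrawal $80 billion: reserves −$80B, deposits −$80B.
Totals: Δreserves = −$142B, Δdeposits = −$69B.
Δrequired reserves = 20% × −$69B = −$13.8B.
Δexcess reserves = Δreserves − Δrequired = −$142B − (−$13.8B) = -$128.2 billion.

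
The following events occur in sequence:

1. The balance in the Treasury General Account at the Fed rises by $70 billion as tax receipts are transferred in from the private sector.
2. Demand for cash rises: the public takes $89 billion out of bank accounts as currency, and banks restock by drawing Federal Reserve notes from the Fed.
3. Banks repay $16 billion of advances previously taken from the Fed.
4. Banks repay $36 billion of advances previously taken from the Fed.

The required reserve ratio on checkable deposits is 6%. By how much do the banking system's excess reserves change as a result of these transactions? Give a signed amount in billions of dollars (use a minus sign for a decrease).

-$201.46 billion

Government account inflow $70 billion: reserves −$70B, deposits −$70B.
Currency withdrawal $89 billion: reserves −$89B, deposits −$89B.
Discount-window repayment $16 billion: reserves −$16B, deposits 0.
Discount-window repayment $36 billion: reserves −$36B, deposits 0.
Totals: Δreserves = −$211B, Δdeposits = −$159B.
Δrequired reserves = 6% × −$159B = −$9.54B.
Δexcess reserves = Δreserves − Δrequired = −$211B − (−$9.54B) = -$201.46 billion.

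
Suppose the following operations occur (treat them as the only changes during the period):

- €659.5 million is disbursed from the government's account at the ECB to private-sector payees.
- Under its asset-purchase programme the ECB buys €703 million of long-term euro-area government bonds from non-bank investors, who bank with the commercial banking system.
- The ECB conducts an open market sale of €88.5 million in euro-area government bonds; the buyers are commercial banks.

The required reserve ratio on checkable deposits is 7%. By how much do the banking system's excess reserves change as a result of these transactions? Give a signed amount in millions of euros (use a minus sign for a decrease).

+€1178.625 million

Government spending €659.5 million: reserves +€659.5M, deposits +€659.5M.
Asset purchase (from non-banks) €703 million: reserves +€703M, deposits +€703M.
OMO sale (to banks) €88.5 million: reserves −€88.5M, deposits 0.
Totals: Δreserves = +€1274M, Δdeposits = +€1362.5M.
Δrequired reserves = 7% × +€1362.5M = +€95.375M.
Δexcess reserves = Δreserves − Δrequired = +€1274M − (+€95.375M) = +€1178.625 million.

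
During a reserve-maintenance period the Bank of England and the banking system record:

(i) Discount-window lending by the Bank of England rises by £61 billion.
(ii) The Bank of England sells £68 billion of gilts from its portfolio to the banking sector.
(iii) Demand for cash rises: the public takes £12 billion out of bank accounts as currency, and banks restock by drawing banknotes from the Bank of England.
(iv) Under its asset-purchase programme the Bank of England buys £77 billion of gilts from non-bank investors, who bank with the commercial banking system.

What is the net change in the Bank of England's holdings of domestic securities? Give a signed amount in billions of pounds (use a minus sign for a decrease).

Bank of England balance sheet:
  Assets:      Securities +£9B, Loans to banks +£61B
  Liabilities: Bank reserves +£58B, Currency in circulation +£12B
So the change in the Bank of England's holdings of domestic securities is +£9 billion.

+£9 billion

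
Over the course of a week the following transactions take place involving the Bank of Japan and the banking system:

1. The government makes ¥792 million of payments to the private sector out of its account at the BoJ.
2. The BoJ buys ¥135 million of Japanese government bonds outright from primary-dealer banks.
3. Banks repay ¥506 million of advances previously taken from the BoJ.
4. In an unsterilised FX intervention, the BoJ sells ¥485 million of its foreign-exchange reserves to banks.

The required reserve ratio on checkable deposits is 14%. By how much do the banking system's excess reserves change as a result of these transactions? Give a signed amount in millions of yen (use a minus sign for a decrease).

Government spending ¥792 million: reserves +¥792M, deposits +¥792M.
OMO purchase (from banks) ¥135 million: reserves +¥135M, deposits 0.
Discount-window repayment ¥506 million: reserves −¥506M, deposits 0.
FX sale ¥485 million: reserves −¥485M, deposits 0.
Totals: Δreserves = −¥64M, Δdeposits = +¥792M.
Δrequired reserves = 14% × +¥792M = +¥110.88M.
Δexcess reserves = Δreserves − Δrequired = −¥64M − (+¥110.88M) = -¥174.88 million.

-¥174.88 million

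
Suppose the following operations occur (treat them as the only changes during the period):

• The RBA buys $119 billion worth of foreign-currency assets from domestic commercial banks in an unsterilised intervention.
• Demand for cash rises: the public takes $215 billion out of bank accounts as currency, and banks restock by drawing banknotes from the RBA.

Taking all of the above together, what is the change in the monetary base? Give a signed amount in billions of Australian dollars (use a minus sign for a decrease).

FX purchase $119 billion: RBA balance sheet expands → +$119B.
Currency withdrawal $215 billion: just a shift between currency and reserves — both are base money → 0.
Net: 119 + 0 = +$119 billion.

+$119 billion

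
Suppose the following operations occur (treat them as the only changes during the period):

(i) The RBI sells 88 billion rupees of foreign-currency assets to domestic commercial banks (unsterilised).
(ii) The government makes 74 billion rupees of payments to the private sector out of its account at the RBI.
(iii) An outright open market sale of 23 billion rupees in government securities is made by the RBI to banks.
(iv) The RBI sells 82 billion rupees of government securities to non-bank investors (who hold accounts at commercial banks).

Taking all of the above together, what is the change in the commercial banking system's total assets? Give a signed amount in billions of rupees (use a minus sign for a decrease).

FX sale 88 billion rupees: just an asset swap on bank balance sheets → 0.
Government spending 74 billion rupees: bank balance sheets expand → +74B.
OMO sale (to banks) 23 billion rupees: just an asset swap on bank balance sheets → 0.
Asset sale (to non-banks) 82 billion rupees: bank balance sheets shrink → −82B.
Net: 0 + 74 + 0 − 82 = -8 billion.

-8 billion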